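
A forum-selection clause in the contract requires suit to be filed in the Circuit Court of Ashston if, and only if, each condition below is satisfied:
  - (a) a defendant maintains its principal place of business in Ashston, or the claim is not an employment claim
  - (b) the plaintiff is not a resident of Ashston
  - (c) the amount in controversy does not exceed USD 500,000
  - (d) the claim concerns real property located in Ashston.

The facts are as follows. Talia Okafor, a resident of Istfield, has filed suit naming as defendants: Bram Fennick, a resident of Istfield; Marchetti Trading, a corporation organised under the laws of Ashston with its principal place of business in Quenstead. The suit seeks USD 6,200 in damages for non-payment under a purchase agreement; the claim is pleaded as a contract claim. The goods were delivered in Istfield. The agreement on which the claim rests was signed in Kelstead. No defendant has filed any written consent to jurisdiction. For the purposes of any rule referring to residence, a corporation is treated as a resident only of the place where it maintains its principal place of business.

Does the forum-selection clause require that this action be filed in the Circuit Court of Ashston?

No

The Circuit Court of Ashston:
  (a) The claim is a contract claim, not an employment claim — that alternative is enough. Condition met.
  (b) The plaintiff resides in Istfield, which is not Ashston. Satisfied.
  (c) The amount in controversy is $6,200, within the USD 500,000 ceiling. Met.
  (d) The claim does not concern real property. Not met.
  → Forum clause is not triggered.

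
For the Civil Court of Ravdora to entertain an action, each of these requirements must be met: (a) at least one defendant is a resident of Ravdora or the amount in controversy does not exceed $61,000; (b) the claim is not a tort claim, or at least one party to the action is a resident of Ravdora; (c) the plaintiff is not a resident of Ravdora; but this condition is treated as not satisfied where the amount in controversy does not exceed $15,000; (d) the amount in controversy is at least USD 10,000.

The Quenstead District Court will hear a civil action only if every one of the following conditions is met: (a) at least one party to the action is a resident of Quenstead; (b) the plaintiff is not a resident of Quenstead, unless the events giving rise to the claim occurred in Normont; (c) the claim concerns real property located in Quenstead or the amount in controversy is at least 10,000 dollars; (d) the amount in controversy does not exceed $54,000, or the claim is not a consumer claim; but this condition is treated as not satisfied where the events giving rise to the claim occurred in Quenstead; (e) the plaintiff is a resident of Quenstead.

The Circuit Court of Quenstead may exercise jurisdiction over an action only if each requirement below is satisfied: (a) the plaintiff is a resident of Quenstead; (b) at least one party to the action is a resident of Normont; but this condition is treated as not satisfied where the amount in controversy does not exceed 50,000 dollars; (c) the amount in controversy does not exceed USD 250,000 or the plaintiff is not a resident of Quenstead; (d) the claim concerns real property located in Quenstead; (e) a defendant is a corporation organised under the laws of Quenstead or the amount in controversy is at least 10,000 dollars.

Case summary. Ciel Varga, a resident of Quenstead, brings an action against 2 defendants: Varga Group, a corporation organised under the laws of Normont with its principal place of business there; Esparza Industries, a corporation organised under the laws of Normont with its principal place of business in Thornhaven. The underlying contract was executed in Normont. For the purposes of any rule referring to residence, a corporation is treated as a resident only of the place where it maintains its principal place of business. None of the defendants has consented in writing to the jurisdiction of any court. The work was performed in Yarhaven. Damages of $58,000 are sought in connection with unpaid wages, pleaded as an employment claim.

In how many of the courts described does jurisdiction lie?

1

The Civil Court of Ravdora:
  (a) The amount in controversy is $58,000, within the USD 61,000 ceiling, so one alternative holds. Condition met.
  (b) The claim is an employment claim, not a tort claim — that alternative is enough. Satisfied.
  (c) The plaintiff resides in Quenstead, which is not Ravdora. And the carve-out is inapplicable — the amount in controversy is 58,000 dollars, above the $15,000 ceiling. Met.
  (d) The amount in controversy is 58,000 dollars, which meets the $10,000 floor. Condition met.
  → Jurisdiction lies.
The Quenstead District Court:
  (a) Ciel Varga resides in Quenstead. Condition met.
  (b) The plaintiff resides in Quenstead. Nor does the 'unless' clause help: the operative events occurred in Yarhaven, not Normont. Not satisfied.
  (c) The amount in controversy is $58,000, which meets the $10,000 floor, so this disjunct is met. Condition met.
  (d) The claim is an employment claim, not a consumer claim, which satisfies one of the alternatives. And the carve-out is inapplicable — the operative events occurred in Yarhaven, not Quenstead. Condition met.
  (e) The plaintiff resides in Quenstead. Satisfied.
  → The court lacks jurisdiction.
The Circuit Court of Quenstead:
  (a) The plaintiff resides in Quenstead. Met.
  (b) Varga Group resides in Normont. The exception is not triggered, since the amount in controversy is $58,000, above the 50,000 dollars ceiling. Condition met.
  (c) The amount in controversy is $58,000, within the 250,000 dollars ceiling, so one alternative holds. Satisfied.
  (d) The claim does not concern real property. Not satisfied.
  (e) The amount in controversy is 58,000 dollars, which meets the USD 10,000 floor, which satisfies one of the alternatives. Met.
  → The court lacks jurisdiction.
Courts with jurisdiction: the Civil Court of Ravdora — 1 in total.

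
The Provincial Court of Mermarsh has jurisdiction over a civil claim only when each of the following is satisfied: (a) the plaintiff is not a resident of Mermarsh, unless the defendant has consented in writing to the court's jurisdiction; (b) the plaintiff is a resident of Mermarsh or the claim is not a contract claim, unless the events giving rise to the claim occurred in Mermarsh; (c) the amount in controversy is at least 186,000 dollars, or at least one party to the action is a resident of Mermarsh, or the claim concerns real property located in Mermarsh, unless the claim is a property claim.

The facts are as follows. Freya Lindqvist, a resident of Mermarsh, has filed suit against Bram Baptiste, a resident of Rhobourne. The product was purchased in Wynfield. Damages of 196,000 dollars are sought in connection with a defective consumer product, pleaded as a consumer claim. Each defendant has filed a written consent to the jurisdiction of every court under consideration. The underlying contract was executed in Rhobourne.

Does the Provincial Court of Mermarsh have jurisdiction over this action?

The Provincial Court of Mermarsh:
  (a) The plaintiff resides in Mermarsh. The proviso rescues it, though: every defendant has filed written consent. Condition met.
  (b) The plaintiff resides in Mermarsh, so one alternative holds. Met.
  (c) The amount in controversy is $196,000, which meets the USD 186,000 floor — that alternative is enough. Met.
  → Every requirement is satisfied — jurisdiction.

Yes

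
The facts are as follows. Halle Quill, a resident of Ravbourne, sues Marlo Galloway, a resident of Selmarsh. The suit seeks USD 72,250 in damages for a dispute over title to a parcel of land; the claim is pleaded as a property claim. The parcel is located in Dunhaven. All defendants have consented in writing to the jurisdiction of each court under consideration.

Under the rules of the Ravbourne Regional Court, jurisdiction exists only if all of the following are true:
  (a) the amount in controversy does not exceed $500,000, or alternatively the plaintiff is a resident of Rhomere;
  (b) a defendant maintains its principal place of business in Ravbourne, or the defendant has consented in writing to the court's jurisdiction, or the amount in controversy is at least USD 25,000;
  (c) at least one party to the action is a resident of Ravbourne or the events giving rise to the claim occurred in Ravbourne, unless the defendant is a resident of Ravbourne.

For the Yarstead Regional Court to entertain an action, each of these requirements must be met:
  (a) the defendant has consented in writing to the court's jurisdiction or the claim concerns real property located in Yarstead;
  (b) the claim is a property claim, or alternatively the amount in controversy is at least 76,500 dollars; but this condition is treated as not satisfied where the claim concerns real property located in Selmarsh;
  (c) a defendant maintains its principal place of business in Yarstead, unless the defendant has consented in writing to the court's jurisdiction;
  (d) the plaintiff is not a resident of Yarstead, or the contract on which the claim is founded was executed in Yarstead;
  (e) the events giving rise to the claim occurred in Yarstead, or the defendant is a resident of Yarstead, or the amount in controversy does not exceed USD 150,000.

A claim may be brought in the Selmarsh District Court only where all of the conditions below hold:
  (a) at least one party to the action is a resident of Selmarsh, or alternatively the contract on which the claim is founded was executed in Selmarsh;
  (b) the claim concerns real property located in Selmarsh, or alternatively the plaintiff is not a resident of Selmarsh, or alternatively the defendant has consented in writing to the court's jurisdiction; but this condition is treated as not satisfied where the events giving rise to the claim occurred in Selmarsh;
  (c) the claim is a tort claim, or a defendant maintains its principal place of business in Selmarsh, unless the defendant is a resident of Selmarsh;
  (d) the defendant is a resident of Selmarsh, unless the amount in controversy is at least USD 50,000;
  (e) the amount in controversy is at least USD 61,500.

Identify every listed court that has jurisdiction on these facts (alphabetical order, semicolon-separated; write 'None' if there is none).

the Ravbourne Regional Court; the Selmarsh District Court; the Yarstead Regional Court

The Ravbourne Regional Court:
  (a) The amount in controversy is 72,250 dollars, within the 500,000 dollars ceiling, which satisfies one of the alternatives. Satisfied.
  (b) Every defendant has filed written consent, so this disjunct is met. Condition met.
  (c) Halle Quill resides in Ravbourne, which satisfies one of the alternatives. Condition met.
  → The court has jurisdiction.
The Yarstead Regional Court:
  (a) Every defendant has filed written consent, so one alternative holds. Met.
  (b) The claim is a property claim, so one alternative holds. The exception is not triggered, since the property lies in Dunhaven, not Selmarsh. Condition met.
  (c) No defendant is a corporation. But every defendant has filed written consent, and the 'unless' clause therefore excuses the requirement. Condition met.
  (d) The plaintiff resides in Ravbourne, which is not Yarstead — that alternative is enough. Met.
  (e) The amount in controversy is $72,250, within the USD 150,000 ceiling, so this disjunct is met. Condition met.
  → The court has jurisdiction.
The Selmarsh District Court:
  (a) Marlo Galloway resides in Selmarsh — that alternative is enough. Satisfied.
  (b) The plaintiff resides in Ravbourne, which is not Selmarsh, so one alternative holds. And the carve-out is inapplicable — the operative events occurred in Dunhaven, not Selmarsh. Condition met.
  (c) The claim is a property claim, not a tort claim; no defendant is a corporation — every alternative fails. The proviso rescues it, though: the defendant resides in Selmarsh. Satisfied.
  (d) The defendant resides in Selmarsh. Condition met.
  (e) The amount in controversy is 72,250 dollars, which meets the USD 61,500 floor. Met.
  → All conditions met; jurisdiction exists.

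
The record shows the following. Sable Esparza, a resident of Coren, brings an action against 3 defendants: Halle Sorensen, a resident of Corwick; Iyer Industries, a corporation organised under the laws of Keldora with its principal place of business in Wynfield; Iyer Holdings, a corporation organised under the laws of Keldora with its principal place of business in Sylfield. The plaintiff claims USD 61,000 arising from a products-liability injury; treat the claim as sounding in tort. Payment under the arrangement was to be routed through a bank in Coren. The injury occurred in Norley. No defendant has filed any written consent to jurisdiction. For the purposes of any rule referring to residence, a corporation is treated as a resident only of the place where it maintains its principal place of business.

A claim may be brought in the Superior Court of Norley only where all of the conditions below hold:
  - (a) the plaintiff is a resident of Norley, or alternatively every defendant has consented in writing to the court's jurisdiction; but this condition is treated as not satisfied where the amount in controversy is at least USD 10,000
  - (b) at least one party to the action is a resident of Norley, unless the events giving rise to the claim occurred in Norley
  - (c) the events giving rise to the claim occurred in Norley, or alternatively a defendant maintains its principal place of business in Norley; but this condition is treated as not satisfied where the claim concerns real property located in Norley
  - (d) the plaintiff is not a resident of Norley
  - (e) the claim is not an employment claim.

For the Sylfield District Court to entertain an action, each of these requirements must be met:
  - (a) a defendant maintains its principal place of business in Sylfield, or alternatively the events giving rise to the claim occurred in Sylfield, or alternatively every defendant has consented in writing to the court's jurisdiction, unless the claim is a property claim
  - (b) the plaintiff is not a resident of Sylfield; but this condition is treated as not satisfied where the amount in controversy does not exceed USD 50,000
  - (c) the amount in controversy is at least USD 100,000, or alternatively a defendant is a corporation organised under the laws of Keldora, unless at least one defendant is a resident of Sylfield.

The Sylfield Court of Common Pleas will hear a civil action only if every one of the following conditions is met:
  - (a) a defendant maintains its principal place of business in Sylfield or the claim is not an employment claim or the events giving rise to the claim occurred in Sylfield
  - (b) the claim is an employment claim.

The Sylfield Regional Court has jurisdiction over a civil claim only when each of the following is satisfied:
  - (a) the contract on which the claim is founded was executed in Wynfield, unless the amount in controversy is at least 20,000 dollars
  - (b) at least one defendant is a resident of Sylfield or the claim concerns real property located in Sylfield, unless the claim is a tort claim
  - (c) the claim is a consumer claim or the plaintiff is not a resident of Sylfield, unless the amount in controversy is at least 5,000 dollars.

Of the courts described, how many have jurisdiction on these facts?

2

The Superior Court of Norley:
  (a) The plaintiff resides in Coren, not Norley; no such written consent has been filed — none of the alternatives is met. Fails.
  (b) No party resides in Norley. However, the operative events occurred in Norley, so the 'unless' proviso supplies this condition. Met.
  (c) The operative events occurred in Norley — that alternative is enough. And the carve-out is inapplicable — the claim does not concern real property. Met.
  (d) The plaintiff resides in Coren, which is not Norley. Condition met.
  (e) The claim is a tort claim, not an employment claim. Met.
  → At least one condition fails; no jurisdiction.
The Sylfield District Court:
  (a) Iyer Holdings has its principal place of business in Sylfield, which satisfies one of the alternatives. Met.
  (b) The plaintiff resides in Coren, which is not Sylfield. And the carve-out is inapplicable — the amount in controversy is $61,000, above the USD 50,000 ceiling. Satisfied.
  (c) Iyer Industries is organised under the laws of Keldora, so one alternative holds. Met.
  → All conditions met; jurisdiction exists.
The Sylfield Court of Common Pleas:
  (a) Iyer Holdings has its principal place of business in Sylfield, so one alternative holds. Met.
  (b) The claim is a tort claim, not an employment claim. Not met.
  → At least one condition fails; no jurisdiction.
The Sylfield Regional Court:
  (a) No contract (and hence no place of execution) is alleged. But the amount in controversy is 61,000 dollars, which meets the 20,000 dollars floor, and the 'unless' clause therefore excuses the requirement. Satisfied.
  (b) Iyer Holdings resides in Sylfield — that alternative is enough. Satisfied.
  (c) The plaintiff resides in Coren, which is not Sylfield, so this disjunct is met. Met.
  → All conditions met; jurisdiction exists.
Courts with jurisdiction: the Sylfield District Court, the Sylfield Regional Court — 2 in total.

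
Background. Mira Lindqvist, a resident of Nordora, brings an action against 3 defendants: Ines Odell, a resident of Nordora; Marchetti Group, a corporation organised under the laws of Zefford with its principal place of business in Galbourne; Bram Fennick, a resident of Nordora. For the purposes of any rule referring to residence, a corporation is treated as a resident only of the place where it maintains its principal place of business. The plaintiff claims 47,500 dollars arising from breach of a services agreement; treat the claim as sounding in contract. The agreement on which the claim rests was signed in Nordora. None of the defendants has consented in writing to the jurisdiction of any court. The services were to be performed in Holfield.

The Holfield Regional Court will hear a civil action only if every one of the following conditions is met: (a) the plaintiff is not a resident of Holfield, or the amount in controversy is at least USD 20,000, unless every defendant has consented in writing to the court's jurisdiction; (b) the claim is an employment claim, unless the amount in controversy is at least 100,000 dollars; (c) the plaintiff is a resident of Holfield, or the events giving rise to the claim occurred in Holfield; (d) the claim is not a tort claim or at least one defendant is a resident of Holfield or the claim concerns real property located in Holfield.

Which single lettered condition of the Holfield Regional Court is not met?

The Holfield Regional Court:
  (a) The plaintiff resides in Nordora, which is not Holfield, so one alternative holds. Condition met.
  (b) The claim is a contract claim, not an employment claim. And the amount in controversy is $47,500, below the USD 100,000 floor, so the proviso does not save it. Condition not met.
  (c) The operative events occurred in Holfield, so this disjunct is met. Satisfied.
  (d) The claim is a contract claim, not a tort claim — that alternative is enough. Satisfied.
Only condition (b) fails.

(b)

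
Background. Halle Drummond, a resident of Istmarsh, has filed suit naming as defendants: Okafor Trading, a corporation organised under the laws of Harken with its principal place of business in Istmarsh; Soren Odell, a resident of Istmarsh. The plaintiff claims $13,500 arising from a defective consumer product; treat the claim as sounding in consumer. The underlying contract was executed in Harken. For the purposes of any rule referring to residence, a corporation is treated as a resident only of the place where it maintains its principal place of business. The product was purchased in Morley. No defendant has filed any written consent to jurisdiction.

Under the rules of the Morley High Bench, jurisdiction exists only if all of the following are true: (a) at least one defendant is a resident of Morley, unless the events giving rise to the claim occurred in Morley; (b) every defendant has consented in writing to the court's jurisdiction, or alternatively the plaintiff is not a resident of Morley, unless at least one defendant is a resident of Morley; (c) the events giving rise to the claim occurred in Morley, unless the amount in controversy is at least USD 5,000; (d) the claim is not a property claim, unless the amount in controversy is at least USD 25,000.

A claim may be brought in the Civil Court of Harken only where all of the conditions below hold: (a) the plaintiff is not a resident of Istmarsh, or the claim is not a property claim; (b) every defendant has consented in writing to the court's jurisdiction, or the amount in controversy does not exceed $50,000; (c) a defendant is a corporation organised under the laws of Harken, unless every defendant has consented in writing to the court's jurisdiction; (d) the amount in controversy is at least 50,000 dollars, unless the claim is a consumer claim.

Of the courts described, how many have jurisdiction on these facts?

The Morley High Bench:
  (a) No defendant resides in Morley (they reside in Istmarsh, Istmarsh). However, the operative events occurred in Morley, so the 'unless' proviso supplies this condition. Met.
  (b) The plaintiff resides in Istmarsh, which is not Morley, so this disjunct is met. Condition met.
  (c) The operative events occurred in Morley. Satisfied.
  (d) The claim is a consumer claim, not a property claim. Met.
  → All conditions met; jurisdiction exists.
The Civil Court of Harken:
  (a) The claim is a consumer claim, not a property claim — that alternative is enough. Condition met.
  (b) The amount in controversy is USD 13,500, within the $50,000 ceiling, which satisfies one of the alternatives. Condition met.
  (c) Okafor Trading is organised under the laws of Harken. Met.
  (d) The amount in controversy is 13,500 dollars, below the 50,000 dollars floor. However, the claim is a consumer claim, so the 'unless' proviso supplies this condition. Satisfied.
  → Jurisdiction lies.
Courts with jurisdiction: the Morley High Bench, the Civil Court of Harken — 2 in total.

2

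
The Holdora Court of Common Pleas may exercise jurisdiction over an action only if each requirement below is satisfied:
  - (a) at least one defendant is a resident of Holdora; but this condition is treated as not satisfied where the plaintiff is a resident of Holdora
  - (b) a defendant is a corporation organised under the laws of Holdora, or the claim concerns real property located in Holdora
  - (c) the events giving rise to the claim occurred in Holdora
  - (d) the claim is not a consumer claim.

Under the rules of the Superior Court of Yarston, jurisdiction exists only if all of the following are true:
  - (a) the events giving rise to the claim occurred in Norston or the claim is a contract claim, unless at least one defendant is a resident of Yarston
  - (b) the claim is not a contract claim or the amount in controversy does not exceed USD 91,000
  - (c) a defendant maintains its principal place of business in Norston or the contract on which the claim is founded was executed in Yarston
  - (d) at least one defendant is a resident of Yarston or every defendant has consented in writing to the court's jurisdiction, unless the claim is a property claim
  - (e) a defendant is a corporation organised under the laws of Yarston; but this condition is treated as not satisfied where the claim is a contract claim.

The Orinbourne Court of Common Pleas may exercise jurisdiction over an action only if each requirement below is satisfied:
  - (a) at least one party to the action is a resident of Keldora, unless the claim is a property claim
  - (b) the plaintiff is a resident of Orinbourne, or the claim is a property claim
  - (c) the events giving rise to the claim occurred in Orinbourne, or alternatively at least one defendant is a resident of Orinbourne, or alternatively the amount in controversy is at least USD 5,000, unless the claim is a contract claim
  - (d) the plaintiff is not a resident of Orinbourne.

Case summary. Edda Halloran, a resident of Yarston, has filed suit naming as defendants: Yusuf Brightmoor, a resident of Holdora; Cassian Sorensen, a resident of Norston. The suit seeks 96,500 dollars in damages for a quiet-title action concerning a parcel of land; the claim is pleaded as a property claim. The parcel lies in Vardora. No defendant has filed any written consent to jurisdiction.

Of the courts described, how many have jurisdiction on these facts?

The Holdora Court of Common Pleas:
  (a) Yusuf Brightmoor resides in Holdora. The carve-out does not apply: the plaintiff resides in Yarston, not Holdora. Satisfied.
  (b) No defendant is a corporation; the property lies in Vardora, not Holdora — none of the alternatives is met. Fails.
  (c) The operative events occurred in Vardora, not Holdora. Not satisfied.
  (d) The claim is a property claim, not a consumer claim. Satisfied.
  → Not every requirement is met — no jurisdiction.
The Superior Court of Yarston:
  (a) The operative events occurred in Vardora, not Norston; the claim is a property claim, not a contract claim — none of the alternatives is met. Nor does the 'unless' clause help: no defendant resides in Yarston (they reside in Holdora, Norston). Condition not met.
  (b) The claim is a property claim, not a contract claim, which satisfies one of the alternatives. Met.
  (c) No defendant is a corporation; no contract (and hence no place of execution) is alleged — every alternative fails. Condition not met.
  (d) No defendant resides in Yarston (they reside in Holdora, Norston); no such written consent has been filed — every alternative fails. However, the claim is a property claim, so the 'unless' proviso supplies this condition. Condition met.
  (e) No defendant is a corporation. Condition not met.
  → At least one condition fails; no jurisdiction.
The Orinbourne Court of Common Pleas:
  (a) No party resides in Keldora. The proviso rescues it, though: the claim is a property claim. Met.
  (b) The claim is a property claim, which satisfies one of the alternatives. Condition met.
  (c) The amount in controversy is $96,500, which meets the 5,000 dollars floor — that alternative is enough. Condition met.
  (d) The plaintiff resides in Yarston, which is not Orinbourne. Condition met.
  → All conditions met; jurisdiction exists.
Courts with jurisdiction: the Orinbourne Court of Common Pleas — 1 in total.

1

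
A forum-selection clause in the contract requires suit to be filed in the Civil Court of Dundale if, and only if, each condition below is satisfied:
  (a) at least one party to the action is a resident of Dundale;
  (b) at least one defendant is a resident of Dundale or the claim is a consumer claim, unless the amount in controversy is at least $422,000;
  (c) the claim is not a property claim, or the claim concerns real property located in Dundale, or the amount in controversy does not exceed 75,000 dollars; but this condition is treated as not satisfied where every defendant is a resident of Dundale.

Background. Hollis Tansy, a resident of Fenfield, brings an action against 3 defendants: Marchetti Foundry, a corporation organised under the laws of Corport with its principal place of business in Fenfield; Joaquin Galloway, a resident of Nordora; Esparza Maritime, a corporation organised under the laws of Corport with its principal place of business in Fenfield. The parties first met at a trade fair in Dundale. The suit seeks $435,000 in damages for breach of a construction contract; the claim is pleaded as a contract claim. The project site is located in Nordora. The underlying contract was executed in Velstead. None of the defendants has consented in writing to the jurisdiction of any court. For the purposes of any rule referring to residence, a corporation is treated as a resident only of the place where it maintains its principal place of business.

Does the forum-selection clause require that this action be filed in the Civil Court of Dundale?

The Civil Court of Dundale:
  (a) No party resides in Dundale. Condition not met.
  (b) No defendant resides in Dundale (they reside in Fenfield, Nordora, Fenfield); the claim is a contract claim, not a consumer claim — none of the alternatives is met. The proviso rescues it, though: the amount in controversy is USD 435,000, which meets the $422,000 floor. Satisfied.
  (c) The claim is a contract claim, not a property claim, so this disjunct is met. And the carve-out is inapplicable — the defendants reside as follows — Marchetti Foundry in Fenfield, Joaquin Galloway in Nordora, Esparza Maritime in Fenfield — not all in Dundale. Met.
  → The clause does not apply.

No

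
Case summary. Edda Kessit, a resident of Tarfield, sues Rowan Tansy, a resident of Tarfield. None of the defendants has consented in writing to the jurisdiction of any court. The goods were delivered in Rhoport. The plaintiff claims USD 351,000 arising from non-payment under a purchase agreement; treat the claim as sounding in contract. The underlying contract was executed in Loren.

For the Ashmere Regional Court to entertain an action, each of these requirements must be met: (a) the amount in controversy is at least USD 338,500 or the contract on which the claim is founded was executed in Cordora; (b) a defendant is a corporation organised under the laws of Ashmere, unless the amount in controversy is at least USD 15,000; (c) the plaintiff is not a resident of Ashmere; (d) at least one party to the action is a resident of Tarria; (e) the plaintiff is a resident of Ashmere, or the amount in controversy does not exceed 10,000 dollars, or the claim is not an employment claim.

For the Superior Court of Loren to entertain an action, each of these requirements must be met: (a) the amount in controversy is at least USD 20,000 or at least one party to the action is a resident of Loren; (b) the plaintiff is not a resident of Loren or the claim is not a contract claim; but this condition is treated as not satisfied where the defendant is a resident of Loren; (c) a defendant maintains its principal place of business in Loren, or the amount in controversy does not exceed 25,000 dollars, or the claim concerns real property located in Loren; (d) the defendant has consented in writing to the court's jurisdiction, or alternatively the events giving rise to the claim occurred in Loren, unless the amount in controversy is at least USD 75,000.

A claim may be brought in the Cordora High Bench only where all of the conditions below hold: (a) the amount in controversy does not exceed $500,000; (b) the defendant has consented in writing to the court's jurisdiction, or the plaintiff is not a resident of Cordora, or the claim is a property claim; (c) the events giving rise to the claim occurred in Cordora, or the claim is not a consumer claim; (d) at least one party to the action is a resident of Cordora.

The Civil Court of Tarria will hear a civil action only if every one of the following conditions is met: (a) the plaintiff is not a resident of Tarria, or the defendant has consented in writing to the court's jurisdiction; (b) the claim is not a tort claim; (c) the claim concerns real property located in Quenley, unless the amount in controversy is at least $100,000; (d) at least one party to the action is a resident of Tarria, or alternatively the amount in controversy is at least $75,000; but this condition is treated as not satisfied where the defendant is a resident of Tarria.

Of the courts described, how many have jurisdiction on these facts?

The Ashmere Regional Court:
  (a) The amount in controversy is $351,000, which meets the $338,500 floor, which satisfies one of the alternatives. Met.
  (b) No defendant is a corporation. But the amount in controversy is 351,000 dollars, which meets the $15,000 floor, and the 'unless' clause therefore excuses the requirement. Met.
  (c) The plaintiff resides in Tarfield, which is not Ashmere. Condition met.
  (d) No party resides in Tarria. Fails.
  (e) The claim is a contract claim, not an employment claim, so one alternative holds. Satisfied.
  → At least one condition fails; no jurisdiction.
The Superior Court of Loren:
  (a) The amount in controversy is 351,000 dollars, which meets the 20,000 dollars floor, which satisfies one of the alternatives. Satisfied.
  (b) The plaintiff resides in Tarfield, which is not Loren, so one alternative holds. The exception is not triggered, since the defendant resides in Tarfield, not Loren. Condition met.
  (c) No defendant is a corporation; the amount in controversy is $351,000, above the USD 25,000 ceiling; the claim does not concern real property — none of the alternatives is met. Fails.
  (d) No such written consent has been filed; the operative events occurred in Rhoport, not Loren — every alternative fails. The proviso rescues it, though: the amount in controversy is USD 351,000, which meets the 75,000 dollars floor. Satisfied.
  → No jurisdiction.
The Cordora High Bench:
  (a) The amount in controversy is $351,000, within the USD 500,000 ceiling. Condition met.
  (b) The plaintiff resides in Tarfield, which is not Cordora, so one alternative holds. Met.
  (c) The claim is a contract claim, not a consumer claim, which satisfies one of the alternatives. Satisfied.
  (d) No party resides in Cordora. Fails.
  → Not every requirement is met — no jurisdiction.
The Civil Court of Tarria:
  (a) The plaintiff resides in Tarfield, which is not Tarria, so one alternative holds. Met.
  (b) The claim is a contract claim, not a tort claim. Met.
  (c) The claim does not concern real property. The proviso rescues it, though: the amount in controversy is $351,000, which meets the USD 100,000 floor. Condition met.
  (d) The amount in controversy is $351,000, which meets the $75,000 floor, which satisfies one of the alternatives. The exception is not triggered, since the defendant resides in Tarfield, not Tarria. Met.
  → The court has jurisdiction.
Courts with jurisdiction: the Civil Court of Tarria — 1 in total.

1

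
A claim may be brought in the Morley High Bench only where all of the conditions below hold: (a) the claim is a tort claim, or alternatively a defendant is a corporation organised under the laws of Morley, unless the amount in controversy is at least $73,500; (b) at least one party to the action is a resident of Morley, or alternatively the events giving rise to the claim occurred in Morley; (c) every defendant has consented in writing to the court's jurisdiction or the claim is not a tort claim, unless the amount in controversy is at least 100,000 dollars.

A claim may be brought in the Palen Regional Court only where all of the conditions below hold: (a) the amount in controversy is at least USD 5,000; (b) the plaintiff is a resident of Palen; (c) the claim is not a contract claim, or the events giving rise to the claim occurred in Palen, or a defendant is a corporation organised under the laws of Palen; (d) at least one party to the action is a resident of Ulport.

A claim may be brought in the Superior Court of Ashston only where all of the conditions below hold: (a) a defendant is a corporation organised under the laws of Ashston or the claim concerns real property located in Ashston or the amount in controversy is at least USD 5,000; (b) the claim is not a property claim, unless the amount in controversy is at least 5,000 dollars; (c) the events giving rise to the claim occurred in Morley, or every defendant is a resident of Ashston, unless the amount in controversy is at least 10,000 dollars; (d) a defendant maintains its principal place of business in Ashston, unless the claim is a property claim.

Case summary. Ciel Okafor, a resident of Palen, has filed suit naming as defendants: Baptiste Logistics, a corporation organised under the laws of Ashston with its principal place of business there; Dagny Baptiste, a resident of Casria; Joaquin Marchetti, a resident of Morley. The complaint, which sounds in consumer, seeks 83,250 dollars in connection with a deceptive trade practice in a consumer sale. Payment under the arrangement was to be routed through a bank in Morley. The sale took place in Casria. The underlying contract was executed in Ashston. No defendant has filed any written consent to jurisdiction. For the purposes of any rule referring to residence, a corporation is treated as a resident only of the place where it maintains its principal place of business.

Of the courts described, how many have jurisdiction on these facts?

2

The Morley High Bench:
  (a) The claim is a consumer claim, not a tort claim; the corporate defendant(s) are organised in Ashston, not Morley — no alternative holds. The proviso rescues it, though: the amount in controversy is $83,250, which meets the $73,500 floor. Met.
  (b) Joaquin Marchetti resides in Morley — that alternative is enough. Met.
  (c) The claim is a consumer claim, not a tort claim — that alternative is enough. Met.
  → The court has jurisdiction.
The Palen Regional Court:
  (a) The amount in controversy is 83,250 dollars, which meets the USD 5,000 floor. Met.
  (b) The plaintiff resides in Palen. Condition met.
  (c) The claim is a consumer claim, not a contract claim, so one alternative holds. Condition met.
  (d) No party resides in Ulport. Not met.
  → At least one condition fails; no jurisdiction.
The Superior Court of Ashston:
  (a) Baptiste Logistics is organised under the laws of Ashston — that alternative is enough. Condition met.
  (b) The claim is a consumer claim, not a property claim. Condition met.
  (c) The operative events occurred in Casria, not Morley; the defendants reside as follows — Baptiste Logistics in Ashston, Dagny Baptiste in Casria, Joaquin Marchetti in Morley — not all in Ashston — every alternative fails. The proviso rescues it, though: the amount in controversy is USD 83,250, which meets the USD 10,000 floor. Met.
  (d) Baptiste Logistics has its principal place of business in Ashston. Condition met.
  → Every requirement is satisfied — jurisdiction.
Courts with jurisdiction: the Morley High Bench, the Superior Court of Ashston — 2 in total.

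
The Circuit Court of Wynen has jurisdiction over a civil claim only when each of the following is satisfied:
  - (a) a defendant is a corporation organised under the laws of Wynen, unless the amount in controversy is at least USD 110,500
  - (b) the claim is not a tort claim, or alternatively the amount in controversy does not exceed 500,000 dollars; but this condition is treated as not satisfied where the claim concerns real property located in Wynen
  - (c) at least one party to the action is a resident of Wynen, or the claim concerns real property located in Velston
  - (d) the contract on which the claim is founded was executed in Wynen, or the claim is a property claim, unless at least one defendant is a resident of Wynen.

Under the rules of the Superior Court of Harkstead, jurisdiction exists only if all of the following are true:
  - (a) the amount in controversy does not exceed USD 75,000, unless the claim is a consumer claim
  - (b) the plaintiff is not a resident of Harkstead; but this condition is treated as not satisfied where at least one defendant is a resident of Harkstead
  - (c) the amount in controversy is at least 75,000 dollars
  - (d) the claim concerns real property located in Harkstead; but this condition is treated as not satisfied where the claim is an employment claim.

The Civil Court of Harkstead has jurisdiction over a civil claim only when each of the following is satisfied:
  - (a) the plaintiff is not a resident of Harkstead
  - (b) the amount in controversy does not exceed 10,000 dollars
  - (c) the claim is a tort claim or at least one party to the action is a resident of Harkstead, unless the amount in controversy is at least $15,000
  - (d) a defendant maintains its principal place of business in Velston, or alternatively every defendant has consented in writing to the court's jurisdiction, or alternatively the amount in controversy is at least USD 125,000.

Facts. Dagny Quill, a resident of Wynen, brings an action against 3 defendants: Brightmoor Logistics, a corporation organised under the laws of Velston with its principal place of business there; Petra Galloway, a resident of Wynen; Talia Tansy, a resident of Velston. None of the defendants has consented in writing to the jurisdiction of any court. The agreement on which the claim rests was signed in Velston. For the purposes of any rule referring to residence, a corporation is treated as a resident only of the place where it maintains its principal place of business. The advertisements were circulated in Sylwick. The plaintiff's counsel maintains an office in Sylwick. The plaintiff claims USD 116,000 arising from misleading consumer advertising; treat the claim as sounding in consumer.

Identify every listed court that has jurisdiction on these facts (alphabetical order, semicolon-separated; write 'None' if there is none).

the Circuit Court of Wynen

The Circuit Court of Wynen:
  (a) The corporate defendant(s) are organised in Velston, not Wynen. However, the amount in controversy is $116,000, which meets the $110,500 floor, so the 'unless' proviso supplies this condition. Condition met.
  (b) The claim is a consumer claim, not a tort claim — that alternative is enough. The exception is not triggered, since the claim does not concern real property. Satisfied.
  (c) Dagny Quill resides in Wynen — that alternative is enough. Satisfied.
  (d) The contract was executed in Velston, not Wynen; the claim is a consumer claim, not a property claim — no alternative holds. The proviso rescues it, though: Petra Galloway resides in Wynen. Satisfied.
  → Every requirement is satisfied — jurisdiction.
The Superior Court of Harkstead:
  (a) The amount in controversy is $116,000, above the 75,000 dollars ceiling. The proviso rescues it, though: the claim is a consumer claim. Condition met.
  (b) The plaintiff resides in Wynen, which is not Harkstead. And the carve-out is inapplicable — no defendant resides in Harkstead (they reside in Velston, Wynen, Velston). Satisfied.
  (c) The amount in controversy is 116,000 dollars, which meets the USD 75,000 floor. Met.
  (d) The claim does not concern real property. Not met.
  → The court lacks jurisdiction.
The Civil Court of Harkstead:
  (a) The plaintiff resides in Wynen, which is not Harkstead. Condition met.
  (b) The amount in controversy is $116,000, above the $10,000 ceiling. Fails.
  (c) The claim is a consumer claim, not a tort claim; no party resides in Harkstead — no alternative holds. The proviso rescues it, though: the amount in controversy is USD 116,000, which meets the USD 15,000 floor. Satisfied.
  (d) Brightmoor Logistics has its principal place of business in Velston, so this disjunct is met. Satisfied.
  → Not every requirement is met — no jurisdiction.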